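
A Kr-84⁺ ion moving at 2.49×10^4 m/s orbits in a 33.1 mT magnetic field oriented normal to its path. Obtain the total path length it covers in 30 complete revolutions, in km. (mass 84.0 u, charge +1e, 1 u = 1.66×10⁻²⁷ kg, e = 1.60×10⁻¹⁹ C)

r = mv/(qB) = 0.656 m, so one revolution covers 2πr = 4.12 m.
In 30 revolutions: L = 30·2πr = 124 m.

L ≈ 0.124 km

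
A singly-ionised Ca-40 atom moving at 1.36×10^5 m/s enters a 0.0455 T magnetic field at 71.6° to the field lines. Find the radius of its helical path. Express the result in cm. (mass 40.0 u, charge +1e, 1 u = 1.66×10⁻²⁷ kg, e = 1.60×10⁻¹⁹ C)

Only the perpendicular component v⊥ = v sin71.6° = 1.29×10^5 m/s is bent by the field.
r = m v⊥ /(qB) = (6.64×10^-26)(1.29×10^5) / [(1×1.60×10^-19)(0.0455)] = 1.18 m.

r ≈ 118 cm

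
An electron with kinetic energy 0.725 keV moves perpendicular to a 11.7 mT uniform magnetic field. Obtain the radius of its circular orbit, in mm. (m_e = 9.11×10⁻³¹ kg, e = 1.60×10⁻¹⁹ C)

Convert the energy: K = 0.725 keV = 1.16×10^-16 J.
v = √(2K/m) = √(2·1.16×10^-16/9.11×10^-31) = 1.60×10^7 m/s.
r = mv/(qB) = (9.11×10^-31)(1.60×10^7) / [(1×1.60×10^-19)(0.0117)] = 7.77×10^-3 m.

r ≈ 7.77 mm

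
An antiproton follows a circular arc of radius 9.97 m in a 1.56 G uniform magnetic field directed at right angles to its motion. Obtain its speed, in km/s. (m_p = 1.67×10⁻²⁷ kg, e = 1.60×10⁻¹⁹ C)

v ≈ 149 km/s

From qvB = mv²/r, v = qBr/m.
v = (1×1.60×10^-19)(1.56×10^-4)(9.97) / (1.67×10^-27) = 1.49×10^5 m/s.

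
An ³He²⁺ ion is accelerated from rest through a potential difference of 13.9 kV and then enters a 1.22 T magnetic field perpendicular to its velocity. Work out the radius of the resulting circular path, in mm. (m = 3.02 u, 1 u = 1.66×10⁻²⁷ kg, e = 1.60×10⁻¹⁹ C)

The kinetic energy gained is K = qV = (2×1.60×10^-19)(1.39×10^4) = 4.45×10^-15 J.
v = √(2K/m) = 1.33×10^6 m/s.
r = mv/(qB) = (5.01×10^-27)(1.33×10^6) / [(2×1.60×10^-19)(1.22)] = 0.0171 m.

r ≈ 17.1 mm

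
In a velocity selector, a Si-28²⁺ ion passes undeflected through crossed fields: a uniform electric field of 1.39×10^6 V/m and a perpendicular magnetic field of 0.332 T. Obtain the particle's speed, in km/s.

v ≈ 4190 km/s

For zero net force, qE = qvB, so v = E/B.
v = (1.39×10^6) / (0.332) = 4.19×10^6 m/s.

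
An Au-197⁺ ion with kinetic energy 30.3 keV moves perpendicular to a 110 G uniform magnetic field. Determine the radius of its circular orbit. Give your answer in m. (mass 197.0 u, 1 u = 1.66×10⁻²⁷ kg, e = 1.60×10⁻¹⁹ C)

r ≈ 32.0 m

Convert the energy: K = 30.3 keV = 4.85×10^-15 J.
v = √(2K/m) = √(2·4.85×10^-15/3.27×10^-25) = 1.72×10^5 m/s.
r = mv/(qB) = (3.27×10^-25)(1.72×10^5) / [(1×1.60×10^-19)(0.0110)] = 32.0 m.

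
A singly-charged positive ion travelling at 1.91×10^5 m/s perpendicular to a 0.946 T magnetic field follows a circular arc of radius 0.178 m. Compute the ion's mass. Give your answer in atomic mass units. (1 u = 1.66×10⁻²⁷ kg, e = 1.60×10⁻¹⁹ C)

m ≈ 85.0 u

qvB = mv²/r ⇒ m = qBr/v.
m = (1×1.60×10^-19)(0.946)(0.178) / (1.91×10^5) = 1.41×10^-25 kg = 85.0 u.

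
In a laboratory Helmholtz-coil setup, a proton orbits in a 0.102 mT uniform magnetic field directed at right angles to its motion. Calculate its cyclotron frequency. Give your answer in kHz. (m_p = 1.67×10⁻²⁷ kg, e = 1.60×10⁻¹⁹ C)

f = qB/(2πm) = (1×1.60×10^-19)(1.02×10^-4) / [2π(1.67×10^-27)] = 1560 Hz.

f ≈ 1.56 kHz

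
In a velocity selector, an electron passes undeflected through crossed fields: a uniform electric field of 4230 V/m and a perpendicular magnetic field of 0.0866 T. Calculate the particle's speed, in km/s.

v ≈ 48.8 km/s

For zero net force, qE = qvB, so v = E/B.
v = (4230) / (0.0866) = 4.88×10^4 m/s.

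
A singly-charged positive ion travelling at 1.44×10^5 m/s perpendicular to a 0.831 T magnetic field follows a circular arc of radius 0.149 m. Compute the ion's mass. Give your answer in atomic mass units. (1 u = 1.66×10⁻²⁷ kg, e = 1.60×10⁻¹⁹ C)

m ≈ 82.9 u

qvB = mv²/r ⇒ m = qBr/v.
m = (1×1.60×10^-19)(0.831)(0.149) / (1.44×10^5) = 1.38×10^-25 kg = 82.9 u.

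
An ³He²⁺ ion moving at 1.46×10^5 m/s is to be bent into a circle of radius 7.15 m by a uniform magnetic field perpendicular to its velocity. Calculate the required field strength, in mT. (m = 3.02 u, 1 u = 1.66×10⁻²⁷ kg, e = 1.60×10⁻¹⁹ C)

B ≈ 0.320 mT

qvB = mv²/r gives B = mv/(qr).
B = (5.01×10^-27)(1.46×10^5) / [(2×1.60×10^-19)(7.15)] = 3.20×10^-4 T.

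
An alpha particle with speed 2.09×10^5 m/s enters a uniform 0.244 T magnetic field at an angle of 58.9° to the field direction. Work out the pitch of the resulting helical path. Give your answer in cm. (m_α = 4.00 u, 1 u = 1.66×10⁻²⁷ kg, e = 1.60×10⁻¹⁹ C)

pitch ≈ 5.77 cm

The velocity component along B is v∥ = v cos58.9° = 1.08×10^5 m/s.
The cyclotron period T = 2πm/(qB) = 5.34×10^-7 s is set by m, q, B alone.
Pitch = v∥·T = (1.08×10^5)(5.34×10^-7) = 0.0577 m.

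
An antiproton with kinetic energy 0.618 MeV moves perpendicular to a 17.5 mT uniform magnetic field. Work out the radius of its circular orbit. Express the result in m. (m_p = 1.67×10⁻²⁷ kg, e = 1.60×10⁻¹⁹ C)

r ≈ 6.49 m

Convert the energy: K = 0.618 MeV = 9.89×10^-14 J.
v = √(2K/m) = √(2·9.89×10^-14/1.67×10^-27) = 1.09×10^7 m/s.
r = mv/(qB) = (1.67×10^-27)(1.09×10^7) / [(1×1.60×10^-19)(0.0175)] = 6.49 m.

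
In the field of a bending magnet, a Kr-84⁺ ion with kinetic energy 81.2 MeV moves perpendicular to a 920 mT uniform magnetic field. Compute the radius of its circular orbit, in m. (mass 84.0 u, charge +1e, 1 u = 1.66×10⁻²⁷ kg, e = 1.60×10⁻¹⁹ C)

Convert the energy: K = 81.2 MeV = 1.30×10^-11 J.
v = √(2K/m) = √(2·1.30×10^-11/1.39×10^-25) = 1.37×10^7 m/s.
r = mv/(qB) = (1.39×10^-25)(1.37×10^7) / [(1×1.60×10^-19)(0.920)] = 12.9 m.

r ≈ 12.9 m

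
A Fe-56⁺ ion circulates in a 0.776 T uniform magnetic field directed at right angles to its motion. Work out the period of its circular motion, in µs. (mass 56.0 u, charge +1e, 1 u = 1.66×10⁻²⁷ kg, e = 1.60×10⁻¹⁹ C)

The cyclotron period is independent of speed: T = 2πm/(qB).
T = 2π(9.30×10^-26) / [(1×1.60×10^-19)(0.776)] = 4.70×10^-6 s.

T ≈ 4.70 µs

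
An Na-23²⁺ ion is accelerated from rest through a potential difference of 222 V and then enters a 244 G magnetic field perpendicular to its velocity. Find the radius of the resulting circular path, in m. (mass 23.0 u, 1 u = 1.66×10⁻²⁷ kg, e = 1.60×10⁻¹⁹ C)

r ≈ 0.298 m

The kinetic energy gained is K = qV = (2×1.60×10^-19)(222) = 7.10×10^-17 J.
v = √(2K/m) = 6.10×10^4 m/s.
r = mv/(qB) = (3.82×10^-26)(6.10×10^4) / [(2×1.60×10^-19)(0.0244)] = 0.298 m.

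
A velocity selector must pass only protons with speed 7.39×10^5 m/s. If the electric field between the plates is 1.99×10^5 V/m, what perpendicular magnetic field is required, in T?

qE = qvB ⇒ B = E/v = (1.99×10^5) / (7.39×10^5) = 0.269 T.

B ≈ 0.269 T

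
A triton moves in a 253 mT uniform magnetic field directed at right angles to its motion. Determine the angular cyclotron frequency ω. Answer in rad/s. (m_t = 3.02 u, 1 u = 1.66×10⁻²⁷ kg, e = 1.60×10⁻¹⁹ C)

ω = qB/m = (1×1.60×10^-19)(0.253) / (5.01×10^-27) = 8.07×10^6 rad/s.

ω ≈ 8.07×10^6 rad/s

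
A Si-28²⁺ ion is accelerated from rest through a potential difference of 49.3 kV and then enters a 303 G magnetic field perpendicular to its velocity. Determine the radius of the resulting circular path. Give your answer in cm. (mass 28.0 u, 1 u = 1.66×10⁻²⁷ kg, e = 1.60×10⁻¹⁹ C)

The kinetic energy gained is K = qV = (2×1.60×10^-19)(4.93×10^4) = 1.58×10^-14 J.
v = √(2K/m) = 8.24×10^5 m/s.
r = mv/(qB) = (4.65×10^-26)(8.24×10^5) / [(2×1.60×10^-19)(0.0303)] = 3.95 m.

r ≈ 395 cm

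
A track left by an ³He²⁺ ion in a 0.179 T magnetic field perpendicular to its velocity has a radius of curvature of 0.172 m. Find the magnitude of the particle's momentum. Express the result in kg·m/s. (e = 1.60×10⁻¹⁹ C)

Since qvB = mv²/r, the momentum p = mv = qBr.
p = (2×1.60×10^-19)(0.179)(0.172) = 9.85×10^-21 kg·m/s.

p ≈ 9.85×10^-21 kg·m/s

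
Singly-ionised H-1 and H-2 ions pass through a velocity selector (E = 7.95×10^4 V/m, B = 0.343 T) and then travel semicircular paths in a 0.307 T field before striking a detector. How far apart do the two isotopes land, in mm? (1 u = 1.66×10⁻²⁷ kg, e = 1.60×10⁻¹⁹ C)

Both emerge at v = E/B₁ = 2.32×10^5 m/s.
r = mv/(qB₂), so r₁ = 7.833×10^-3 m and r₂ = 0.01567 m, giving Δr = 7.83×10^-3 m.
After a semicircle each ion lands a diameter 2r from the entry slit, so the separation is 2Δr = 0.0157 m.

Δd ≈ 15.7 mm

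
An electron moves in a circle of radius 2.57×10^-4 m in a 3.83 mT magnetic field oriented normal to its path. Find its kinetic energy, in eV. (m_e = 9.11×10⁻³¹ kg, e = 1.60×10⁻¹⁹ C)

K ≈ 0.0851 eV

v = qBr/m = (1×1.60×10^-19)(3.83×10^-3)(2.57×10^-4) / (9.11×10^-31) = 1.73×10^5 m/s.
K = ½mv² = 0.5·(9.11×10^-31)·(1.73×10^5)² = 1.36×10^-20 J = 0.0851 eV.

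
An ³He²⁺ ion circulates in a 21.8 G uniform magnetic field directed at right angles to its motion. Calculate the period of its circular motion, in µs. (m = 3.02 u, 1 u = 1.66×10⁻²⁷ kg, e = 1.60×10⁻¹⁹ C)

T ≈ 45.2 µs

The cyclotron period is independent of speed: T = 2πm/(qB).
T = 2π(5.01×10^-27) / [(2×1.60×10^-19)(2.18×10^-3)] = 4.52×10^-5 s.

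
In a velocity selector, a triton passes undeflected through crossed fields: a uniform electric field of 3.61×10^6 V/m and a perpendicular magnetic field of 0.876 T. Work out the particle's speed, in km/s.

v ≈ 4120 km/s

For zero net force, qE = qvB, so v = E/B.
v = (3.61×10^6) / (0.876) = 4.12×10^6 m/s.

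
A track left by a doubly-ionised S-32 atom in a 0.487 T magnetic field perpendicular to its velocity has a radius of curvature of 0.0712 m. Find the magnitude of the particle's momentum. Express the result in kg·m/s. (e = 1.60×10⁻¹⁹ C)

p ≈ 1.11×10^-20 kg·m/s

Since qvB = mv²/r, the momentum p = mv = qBr.
p = (2×1.60×10^-19)(0.487)(0.0712) = 1.11×10^-20 kg·m/s.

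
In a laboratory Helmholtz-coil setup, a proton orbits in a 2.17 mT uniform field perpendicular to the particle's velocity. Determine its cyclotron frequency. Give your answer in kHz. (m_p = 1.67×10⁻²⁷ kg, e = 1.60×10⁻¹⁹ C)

f ≈ 33.1 kHz

f = qB/(2πm) = (1×1.60×10^-19)(2.17×10^-3) / [2π(1.67×10^-27)] = 3.31×10^4 Hz.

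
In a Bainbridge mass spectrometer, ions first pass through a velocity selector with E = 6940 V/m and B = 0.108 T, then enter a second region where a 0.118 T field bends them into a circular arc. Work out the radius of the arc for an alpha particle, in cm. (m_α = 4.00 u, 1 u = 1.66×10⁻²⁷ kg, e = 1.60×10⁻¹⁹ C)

The selector passes v = E/B = 6940/0.108 = 6.43×10^4 m/s.
In the deflection region, r = mv/(qB₂) = (6.64×10^-27)(6.43×10^4) / [(2×1.60×10^-19)(0.118)] = 0.0113 m.

r ≈ 1.13 cm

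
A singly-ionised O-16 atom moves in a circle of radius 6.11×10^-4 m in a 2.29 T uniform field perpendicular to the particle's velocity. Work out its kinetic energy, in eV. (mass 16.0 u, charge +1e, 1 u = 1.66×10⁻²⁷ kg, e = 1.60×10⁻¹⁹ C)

K ≈ 5.90 eV

v = qBr/m = (1×1.60×10^-19)(2.29)(6.11×10^-4) / (2.66×10^-26) = 8430 m/s.
K = ½mv² = 0.5·(2.66×10^-26)·(8430)² = 9.43×10^-19 J = 5.90 eV.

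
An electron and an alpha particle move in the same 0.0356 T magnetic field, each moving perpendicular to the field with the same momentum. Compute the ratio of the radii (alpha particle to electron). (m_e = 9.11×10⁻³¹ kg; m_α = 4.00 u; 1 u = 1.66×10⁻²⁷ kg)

ratio ≈ 0.500

r = p/(qB) ⇒ at equal p, r ∝ 1/q.
r_{alpha particle}/r_{electron} = 0.500.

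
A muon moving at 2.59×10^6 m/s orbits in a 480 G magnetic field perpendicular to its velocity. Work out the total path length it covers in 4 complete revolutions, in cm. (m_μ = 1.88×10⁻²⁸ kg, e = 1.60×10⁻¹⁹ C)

r = mv/(qB) = 0.0634 m, so one revolution covers 2πr = 0.398 m.
In 4 revolutions: L = 4·2πr = 1.59 m.

L ≈ 159 cm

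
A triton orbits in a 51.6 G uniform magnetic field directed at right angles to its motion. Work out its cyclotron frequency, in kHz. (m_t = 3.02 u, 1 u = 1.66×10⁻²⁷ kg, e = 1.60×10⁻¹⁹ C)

f = qB/(2πm) = (1×1.60×10^-19)(5.16×10^-3) / [2π(5.01×10^-27)] = 2.62×10^4 Hz.

f ≈ 26.2 kHz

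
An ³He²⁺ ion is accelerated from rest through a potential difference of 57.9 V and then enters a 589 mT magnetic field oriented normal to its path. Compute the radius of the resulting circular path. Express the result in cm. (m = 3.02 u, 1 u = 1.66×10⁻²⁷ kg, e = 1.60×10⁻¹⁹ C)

The kinetic energy gained is K = qV = (2×1.60×10^-19)(57.9) = 1.85×10^-17 J.
v = √(2K/m) = 8.60×10^4 m/s.
r = mv/(qB) = (5.01×10^-27)(8.60×10^4) / [(2×1.60×10^-19)(0.589)] = 2.29×10^-3 m.

r ≈ 0.229 cm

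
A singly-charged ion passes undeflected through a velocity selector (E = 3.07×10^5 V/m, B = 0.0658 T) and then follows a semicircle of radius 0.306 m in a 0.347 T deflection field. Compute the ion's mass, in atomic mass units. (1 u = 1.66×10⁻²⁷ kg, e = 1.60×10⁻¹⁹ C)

v = E/B₁ = 4.67×10^6 m/s.
From r = mv/(qB₂), m = qB₂r/v = (1×1.60×10^-19)(0.347)(0.306) / (4.67×10^6) = 3.64×10^-27 kg.
In atomic mass units: m = 3.64×10^-27 / 1.66×10^-27 = 2.19 u.

m ≈ 2.19 u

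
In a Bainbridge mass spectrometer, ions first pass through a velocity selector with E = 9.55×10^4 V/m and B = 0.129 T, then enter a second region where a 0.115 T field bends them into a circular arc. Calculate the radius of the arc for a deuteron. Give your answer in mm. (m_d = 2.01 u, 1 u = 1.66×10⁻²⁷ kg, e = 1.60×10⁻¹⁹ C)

The selector passes v = E/B = 9.55×10^4/0.129 = 7.40×10^5 m/s.
In the deflection region, r = mv/(qB₂) = (3.34×10^-27)(7.40×10^5) / [(1×1.60×10^-19)(0.115)] = 0.134 m.

r ≈ 134 mm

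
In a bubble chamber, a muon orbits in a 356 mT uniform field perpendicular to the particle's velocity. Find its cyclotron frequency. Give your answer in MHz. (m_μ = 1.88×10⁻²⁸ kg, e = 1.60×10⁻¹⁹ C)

f ≈ 48.2 MHz

f = qB/(2πm) = (1×1.60×10^-19)(0.356) / [2π(1.88×10^-28)] = 4.82×10^7 Hz.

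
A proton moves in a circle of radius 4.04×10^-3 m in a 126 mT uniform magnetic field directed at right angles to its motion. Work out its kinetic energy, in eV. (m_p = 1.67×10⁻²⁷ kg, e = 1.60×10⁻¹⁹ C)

K ≈ 12.4 eV

v = qBr/m = (1×1.60×10^-19)(0.126)(4.04×10^-3) / (1.67×10^-27) = 4.88×10^4 m/s.
K = ½mv² = 0.5·(1.67×10^-27)·(4.88×10^4)² = 1.99×10^-18 J = 12.4 eV.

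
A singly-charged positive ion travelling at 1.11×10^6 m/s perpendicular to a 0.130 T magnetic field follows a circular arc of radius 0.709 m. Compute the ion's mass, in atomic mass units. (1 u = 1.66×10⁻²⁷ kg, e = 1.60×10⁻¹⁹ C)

m ≈ 8.00 u

qvB = mv²/r ⇒ m = qBr/v.
m = (1×1.60×10^-19)(0.130)(0.709) / (1.11×10^6) = 1.33×10^-26 kg = 8.00 u.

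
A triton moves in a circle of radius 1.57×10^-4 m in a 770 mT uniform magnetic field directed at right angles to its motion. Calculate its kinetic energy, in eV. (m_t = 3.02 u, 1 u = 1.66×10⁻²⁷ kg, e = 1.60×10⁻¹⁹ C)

v = qBr/m = (1×1.60×10^-19)(0.770)(1.57×10^-4) / (5.01×10^-27) = 3860 m/s.
K = ½mv² = 0.5·(5.01×10^-27)·(3860)² = 3.73×10^-20 J = 0.233 eV.

K ≈ 0.233 eV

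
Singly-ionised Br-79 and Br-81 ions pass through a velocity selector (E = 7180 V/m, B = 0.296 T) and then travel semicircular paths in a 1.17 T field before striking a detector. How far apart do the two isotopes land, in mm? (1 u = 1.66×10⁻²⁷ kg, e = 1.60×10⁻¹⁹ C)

Δd ≈ 0.860 mm

Both emerge at v = E/B₁ = 2.43×10^4 m/s.
r = mv/(qB₂), so r₁ = 0.016993 m and r₂ = 0.017423 m, giving Δr = 4.30×10^-4 m.
After a semicircle each ion lands a diameter 2r from the entry slit, so the separation is 2Δr = 8.60×10^-4 m.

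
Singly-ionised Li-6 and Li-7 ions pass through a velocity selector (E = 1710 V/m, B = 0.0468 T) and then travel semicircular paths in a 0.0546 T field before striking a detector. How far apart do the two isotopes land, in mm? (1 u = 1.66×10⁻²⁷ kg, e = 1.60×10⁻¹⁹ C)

Δd ≈ 13.9 mm

Both emerge at v = E/B₁ = 3.65×10^4 m/s.
r = mv/(qB₂), so r₁ = 0.04166 m and r₂ = 0.04860 m, giving Δr = 6.94×10^-3 m.
After a semicircle each ion lands a diameter 2r from the entry slit, so the separation is 2Δr = 0.0139 m.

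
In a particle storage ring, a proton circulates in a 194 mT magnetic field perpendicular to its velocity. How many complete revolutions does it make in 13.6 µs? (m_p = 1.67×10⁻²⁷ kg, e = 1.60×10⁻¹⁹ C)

N = 40

T = 2πm/(qB) = 2π(1.67×10^-27) / [(1×1.60×10^-19)(0.194)] = 3.3805×10^-7 s.
N = t/T = 1.36×10^-5 / 3.3805×10^-7 ≈ 40.23, so 40 complete revolutions.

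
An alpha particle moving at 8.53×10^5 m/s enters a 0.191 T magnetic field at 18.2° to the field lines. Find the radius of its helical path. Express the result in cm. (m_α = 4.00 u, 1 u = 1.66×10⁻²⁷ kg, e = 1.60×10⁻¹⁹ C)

Only the perpendicular component v⊥ = v sin18.2° = 2.66×10^5 m/s is bent by the field.
r = m v⊥ /(qB) = (6.64×10^-27)(2.66×10^5) / [(2×1.60×10^-19)(0.191)] = 0.0289 m.

r ≈ 2.89 cm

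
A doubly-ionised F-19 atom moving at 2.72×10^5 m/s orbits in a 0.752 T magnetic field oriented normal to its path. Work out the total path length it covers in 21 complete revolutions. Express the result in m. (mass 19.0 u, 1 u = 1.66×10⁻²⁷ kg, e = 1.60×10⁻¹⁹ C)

L ≈ 4.70 m

r = mv/(qB) = 0.0357 m, so one revolution covers 2πr = 0.224 m.
In 21 revolutions: L = 21·2πr = 4.70 m.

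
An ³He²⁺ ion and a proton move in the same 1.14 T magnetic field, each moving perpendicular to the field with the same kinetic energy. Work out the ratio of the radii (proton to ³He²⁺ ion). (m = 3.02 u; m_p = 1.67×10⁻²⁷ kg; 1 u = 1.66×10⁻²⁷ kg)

ratio ≈ 1.15

r = √(2mK)/(qB) ⇒ at equal K, r ∝ √m/q.
r_{proton}/r_{³He²⁺ ion} = 1.15.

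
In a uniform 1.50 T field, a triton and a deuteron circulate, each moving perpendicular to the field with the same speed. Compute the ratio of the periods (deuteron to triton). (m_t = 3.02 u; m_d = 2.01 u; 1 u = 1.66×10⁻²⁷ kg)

ratio ≈ 0.666

T = 2πm/(qB) is independent of speed, so T₂/T₁ = (m₂/q₂)/(m₁/q₁).
T_{deuteron}/T_{triton} = (3.34×10^-27/1e) / (5.01×10^-27/1e) = 0.666.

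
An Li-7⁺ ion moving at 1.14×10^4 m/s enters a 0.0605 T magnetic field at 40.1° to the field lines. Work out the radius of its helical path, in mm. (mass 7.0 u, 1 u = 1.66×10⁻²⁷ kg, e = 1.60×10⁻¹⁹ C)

r ≈ 8.81 mm

Only the perpendicular component v⊥ = v sin40.1° = 7340 m/s is bent by the field.
r = m v⊥ /(qB) = (1.16×10^-26)(7340) / [(1×1.60×10^-19)(0.0605)] = 8.81×10^-3 m.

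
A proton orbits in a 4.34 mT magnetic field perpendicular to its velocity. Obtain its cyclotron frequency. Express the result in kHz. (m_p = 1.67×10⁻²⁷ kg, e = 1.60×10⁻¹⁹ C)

f ≈ 66.2 kHz

f = qB/(2πm) = (1×1.60×10^-19)(4.34×10^-3) / [2π(1.67×10^-27)] = 6.62×10^4 Hz.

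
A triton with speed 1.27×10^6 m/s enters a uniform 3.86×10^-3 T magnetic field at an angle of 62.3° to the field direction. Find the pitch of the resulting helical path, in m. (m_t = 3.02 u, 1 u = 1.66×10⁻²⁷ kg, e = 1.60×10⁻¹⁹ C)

pitch ≈ 30.1 m

The velocity component along B is v∥ = v cos62.3° = 5.90×10^5 m/s.
The cyclotron period T = 2πm/(qB) = 5.10×10^-5 s is set by m, q, B alone.
Pitch = v∥·T = (5.90×10^5)(5.10×10^-5) = 30.1 m.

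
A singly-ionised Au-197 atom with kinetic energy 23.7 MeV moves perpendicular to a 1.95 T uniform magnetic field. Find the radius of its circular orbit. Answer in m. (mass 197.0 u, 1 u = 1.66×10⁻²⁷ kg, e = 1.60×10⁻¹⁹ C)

r ≈ 5.05 m

Convert the energy: K = 23.7 MeV = 3.79×10^-12 J.
v = √(2K/m) = √(2·3.79×10^-12/3.27×10^-25) = 4.82×10^6 m/s.
r = mv/(qB) = (3.27×10^-25)(4.82×10^6) / [(1×1.60×10^-19)(1.95)] = 5.05 m.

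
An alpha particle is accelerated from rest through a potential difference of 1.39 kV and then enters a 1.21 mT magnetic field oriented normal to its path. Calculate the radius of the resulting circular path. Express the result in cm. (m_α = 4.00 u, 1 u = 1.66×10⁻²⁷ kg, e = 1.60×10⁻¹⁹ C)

r ≈ 628 cm

The kinetic energy gained is K = qV = (2×1.60×10^-19)(1390) = 4.45×10^-16 J.
v = √(2K/m) = 3.66×10^5 m/s.
r = mv/(qB) = (6.64×10^-27)(3.66×10^5) / [(2×1.60×10^-19)(1.21×10^-3)] = 6.28 m.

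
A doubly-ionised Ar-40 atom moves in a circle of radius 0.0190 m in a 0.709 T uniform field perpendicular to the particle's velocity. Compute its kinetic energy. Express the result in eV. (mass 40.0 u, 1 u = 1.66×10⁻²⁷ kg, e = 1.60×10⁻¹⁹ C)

K ≈ 875 eV

v = qBr/m = (2×1.60×10^-19)(0.709)(0.0190) / (6.64×10^-26) = 6.49×10^4 m/s.
K = ½mv² = 0.5·(6.64×10^-26)·(6.49×10^4)² = 1.40×10^-16 J = 875 eV.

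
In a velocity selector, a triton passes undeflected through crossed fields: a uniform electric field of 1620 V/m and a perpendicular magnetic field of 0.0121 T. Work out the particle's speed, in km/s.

v ≈ 134 km/s

For zero net force, qE = qvB, so v = E/B.
v = (1620) / (0.0121) = 1.34×10^5 m/s.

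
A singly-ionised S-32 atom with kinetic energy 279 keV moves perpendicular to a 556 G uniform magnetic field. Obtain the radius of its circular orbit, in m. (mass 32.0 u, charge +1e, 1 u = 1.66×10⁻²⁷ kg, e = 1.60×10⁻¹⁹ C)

Convert the energy: K = 279 keV = 4.46×10^-14 J.
v = √(2K/m) = √(2·4.46×10^-14/5.31×10^-26) = 1.30×10^6 m/s.
r = mv/(qB) = (5.31×10^-26)(1.30×10^6) / [(1×1.60×10^-19)(0.0556)] = 7.74 m.

r ≈ 7.74 m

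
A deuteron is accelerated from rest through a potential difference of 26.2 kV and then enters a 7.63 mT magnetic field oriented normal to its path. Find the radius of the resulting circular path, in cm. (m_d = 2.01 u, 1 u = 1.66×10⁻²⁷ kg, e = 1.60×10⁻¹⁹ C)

r ≈ 433 cm

The kinetic energy gained is K = qV = (1×1.60×10^-19)(2.62×10^4) = 4.19×10^-15 J.
v = √(2K/m) = 1.59×10^6 m/s.
r = mv/(qB) = (3.34×10^-27)(1.59×10^6) / [(1×1.60×10^-19)(7.63×10^-3)] = 4.33 m.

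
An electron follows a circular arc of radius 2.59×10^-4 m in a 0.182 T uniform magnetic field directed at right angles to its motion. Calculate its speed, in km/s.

v ≈ 8280 km/s

From qvB = mv²/r, v = qBr/m.
v = (1×1.60×10^-19)(0.182)(2.59×10^-4) / (9.11×10^-31) = 8.28×10^6 m/s.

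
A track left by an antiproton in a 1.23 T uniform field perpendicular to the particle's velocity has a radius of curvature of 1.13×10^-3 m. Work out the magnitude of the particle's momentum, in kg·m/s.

p ≈ 2.22×10^-22 kg·m/s

Since qvB = mv²/r, the momentum p = mv = qBr.
p = (1×1.60×10^-19)(1.23)(1.13×10^-3) = 2.22×10^-22 kg·m/s.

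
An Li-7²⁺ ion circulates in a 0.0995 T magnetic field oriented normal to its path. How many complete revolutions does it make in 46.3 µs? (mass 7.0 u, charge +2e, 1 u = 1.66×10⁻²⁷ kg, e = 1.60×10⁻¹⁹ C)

T = 2πm/(qB) = 2π(1.162×10^-26) / [(2×1.60×10^-19)(0.0995)] = 2.2930×10^-6 s.
N = t/T = 4.63×10^-5 / 2.2930×10^-6 ≈ 20.19, so 20 complete revolutions.

N = 20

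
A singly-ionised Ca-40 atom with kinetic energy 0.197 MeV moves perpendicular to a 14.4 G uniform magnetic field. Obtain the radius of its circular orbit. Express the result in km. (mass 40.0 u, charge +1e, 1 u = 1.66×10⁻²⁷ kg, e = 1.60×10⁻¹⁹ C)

r ≈ 0.281 km

Convert the energy: K = 0.197 MeV = 3.15×10^-14 J.
v = √(2K/m) = √(2·3.15×10^-14/6.64×10^-26) = 9.74×10^5 m/s.
r = mv/(qB) = (6.64×10^-26)(9.74×10^5) / [(1×1.60×10^-19)(1.44×10^-3)] = 281 m.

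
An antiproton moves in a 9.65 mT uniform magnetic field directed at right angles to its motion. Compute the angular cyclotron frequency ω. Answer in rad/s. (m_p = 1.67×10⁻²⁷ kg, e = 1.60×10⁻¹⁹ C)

ω ≈ 9.25×10^5 rad/s

ω = qB/m = (1×1.60×10^-19)(9.65×10^-3) / (1.67×10^-27) = 9.25×10^5 rad/s.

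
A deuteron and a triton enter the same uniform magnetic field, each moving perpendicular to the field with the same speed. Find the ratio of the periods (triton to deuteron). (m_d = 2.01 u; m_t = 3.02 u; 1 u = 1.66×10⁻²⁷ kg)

ratio ≈ 1.50

T = 2πm/(qB) is independent of speed, so T₂/T₁ = (m₂/q₂)/(m₁/q₁).
T_{triton}/T_{deuteron} = (5.01×10^-27/1e) / (3.34×10^-27/1e) = 1.50.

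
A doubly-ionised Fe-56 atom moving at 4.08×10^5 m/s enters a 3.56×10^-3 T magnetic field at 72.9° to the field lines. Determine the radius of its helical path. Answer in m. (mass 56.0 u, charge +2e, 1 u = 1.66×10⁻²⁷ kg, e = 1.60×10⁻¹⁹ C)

Only the perpendicular component v⊥ = v sin72.9° = 3.90×10^5 m/s is bent by the field.
r = m v⊥ /(qB) = (9.30×10^-26)(3.90×10^5) / [(2×1.60×10^-19)(3.56×10^-3)] = 31.8 m.

r ≈ 31.8 m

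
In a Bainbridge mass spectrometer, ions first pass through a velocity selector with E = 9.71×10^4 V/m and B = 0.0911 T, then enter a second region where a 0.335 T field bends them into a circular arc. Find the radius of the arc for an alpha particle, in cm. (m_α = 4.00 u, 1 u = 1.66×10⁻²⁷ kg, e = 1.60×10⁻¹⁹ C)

r ≈ 6.60 cm

The selector passes v = E/B = 9.71×10^4/0.0911 = 1.07×10^6 m/s.
In the deflection region, r = mv/(qB₂) = (6.64×10^-27)(1.07×10^6) / [(2×1.60×10^-19)(0.335)] = 0.0660 m.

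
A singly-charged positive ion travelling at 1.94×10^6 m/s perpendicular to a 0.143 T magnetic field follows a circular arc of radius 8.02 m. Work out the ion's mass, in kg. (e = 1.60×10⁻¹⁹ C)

m ≈ 9.46×10^-26 kg

qvB = mv²/r ⇒ m = qBr/v.
m = (1×1.60×10^-19)(0.143)(8.02) / (1.94×10^6) = 9.46×10^-26 kg.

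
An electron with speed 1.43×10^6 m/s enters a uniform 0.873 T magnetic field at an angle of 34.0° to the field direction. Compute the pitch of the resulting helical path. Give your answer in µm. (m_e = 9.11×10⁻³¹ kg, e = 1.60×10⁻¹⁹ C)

The velocity component along B is v∥ = v cos34.0° = 1.19×10^6 m/s.
The cyclotron period T = 2πm/(qB) = 4.10×10^-11 s is set by m, q, B alone.
Pitch = v∥·T = (1.19×10^6)(4.10×10^-11) = 4.86×10^-5 m.

pitch ≈ 48.6 µm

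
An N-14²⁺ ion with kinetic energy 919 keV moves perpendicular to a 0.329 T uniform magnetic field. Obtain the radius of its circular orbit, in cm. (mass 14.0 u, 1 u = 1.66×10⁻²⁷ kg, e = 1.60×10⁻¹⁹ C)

Convert the energy: K = 919 keV = 1.47×10^-13 J.
v = √(2K/m) = √(2·1.47×10^-13/2.32×10^-26) = 3.56×10^6 m/s.
r = mv/(qB) = (2.32×10^-26)(3.56×10^6) / [(2×1.60×10^-19)(0.329)] = 0.785 m.

r ≈ 78.5 cm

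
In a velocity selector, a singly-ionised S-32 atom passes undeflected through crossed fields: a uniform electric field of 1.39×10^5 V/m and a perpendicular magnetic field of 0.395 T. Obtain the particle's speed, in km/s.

For zero net force, qE = qvB, so v = E/B.
v = (1.39×10^5) / (0.395) = 3.52×10^5 m/s.

v ≈ 352 km/s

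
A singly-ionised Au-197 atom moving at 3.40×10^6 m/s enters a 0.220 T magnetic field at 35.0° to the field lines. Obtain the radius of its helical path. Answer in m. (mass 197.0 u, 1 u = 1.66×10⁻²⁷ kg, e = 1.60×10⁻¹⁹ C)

r ≈ 18.1 m

Only the perpendicular component v⊥ = v sin35.0° = 1.95×10^6 m/s is bent by the field.
r = m v⊥ /(qB) = (3.27×10^-25)(1.95×10^6) / [(1×1.60×10^-19)(0.220)] = 18.1 m.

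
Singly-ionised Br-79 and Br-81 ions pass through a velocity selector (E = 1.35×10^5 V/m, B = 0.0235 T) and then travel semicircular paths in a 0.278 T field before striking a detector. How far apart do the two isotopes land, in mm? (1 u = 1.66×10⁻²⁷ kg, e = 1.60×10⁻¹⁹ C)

Both emerge at v = E/B₁ = 5.74×10^6 m/s.
r = mv/(qB₂), so r₁ = 16.937 m and r₂ = 17.366 m, giving Δr = 0.429 m.
After a semicircle each ion lands a diameter 2r from the entry slit, so the separation is 2Δr = 0.858 m.

Δd ≈ 858 mm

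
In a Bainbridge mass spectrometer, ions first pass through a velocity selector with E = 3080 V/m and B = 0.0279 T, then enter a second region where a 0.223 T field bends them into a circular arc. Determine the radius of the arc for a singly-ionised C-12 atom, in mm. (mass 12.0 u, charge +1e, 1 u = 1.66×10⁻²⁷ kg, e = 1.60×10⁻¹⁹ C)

The selector passes v = E/B = 3080/0.0279 = 1.10×10^5 m/s.
In the deflection region, r = mv/(qB₂) = (1.99×10^-26)(1.10×10^5) / [(1×1.60×10^-19)(0.223)] = 0.0616 m.

r ≈ 61.6 mm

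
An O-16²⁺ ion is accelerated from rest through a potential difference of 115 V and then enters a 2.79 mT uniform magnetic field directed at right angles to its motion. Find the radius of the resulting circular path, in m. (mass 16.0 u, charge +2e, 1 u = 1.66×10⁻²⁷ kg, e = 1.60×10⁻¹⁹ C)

r ≈ 1.57 m

The kinetic energy gained is K = qV = (2×1.60×10^-19)(115) = 3.68×10^-17 J.
v = √(2K/m) = 5.26×10^4 m/s.
r = mv/(qB) = (2.66×10^-26)(5.26×10^4) / [(2×1.60×10^-19)(2.79×10^-3)] = 1.57 m.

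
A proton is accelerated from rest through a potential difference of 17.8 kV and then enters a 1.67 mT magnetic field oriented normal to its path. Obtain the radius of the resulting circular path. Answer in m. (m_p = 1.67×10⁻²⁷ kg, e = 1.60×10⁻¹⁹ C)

The kinetic energy gained is K = qV = (1×1.60×10^-19)(1.78×10^4) = 2.85×10^-15 J.
v = √(2K/m) = 1.85×10^6 m/s.
r = mv/(qB) = (1.67×10^-27)(1.85×10^6) / [(1×1.60×10^-19)(1.67×10^-3)] = 11.5 m.

r ≈ 11.5 m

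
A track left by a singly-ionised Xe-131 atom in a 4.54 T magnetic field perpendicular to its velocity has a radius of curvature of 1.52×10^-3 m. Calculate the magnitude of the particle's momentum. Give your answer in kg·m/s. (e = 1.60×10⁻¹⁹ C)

p ≈ 1.10×10^-21 kg·m/s

Since qvB = mv²/r, the momentum p = mv = qBr.
p = (1×1.60×10^-19)(4.54)(1.52×10^-3) = 1.10×10^-21 kg·m/s.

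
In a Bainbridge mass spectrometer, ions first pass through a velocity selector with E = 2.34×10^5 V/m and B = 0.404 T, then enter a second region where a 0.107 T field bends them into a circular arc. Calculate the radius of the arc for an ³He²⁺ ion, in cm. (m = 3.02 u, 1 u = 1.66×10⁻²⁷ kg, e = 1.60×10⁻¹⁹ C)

The selector passes v = E/B = 2.34×10^5/0.404 = 5.79×10^5 m/s.
In the deflection region, r = mv/(qB₂) = (5.01×10^-27)(5.79×10^5) / [(2×1.60×10^-19)(0.107)] = 0.0848 m.

r ≈ 8.48 cm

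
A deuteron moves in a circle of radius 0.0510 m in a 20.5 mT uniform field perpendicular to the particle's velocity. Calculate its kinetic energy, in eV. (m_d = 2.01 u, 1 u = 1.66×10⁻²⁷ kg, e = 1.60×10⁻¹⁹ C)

v = qBr/m = (1×1.60×10^-19)(0.0205)(0.0510) / (3.34×10^-27) = 5.01×10^4 m/s.
K = ½mv² = 0.5·(3.34×10^-27)·(5.01×10^4)² = 4.19×10^-18 J = 26.2 eV.

K ≈ 26.2 eV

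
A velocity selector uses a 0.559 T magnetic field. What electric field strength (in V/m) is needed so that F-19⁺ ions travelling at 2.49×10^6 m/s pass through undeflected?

qE = qvB ⇒ E = vB = (2.49×10^6)(0.559) = 1.39×10^6 V/m.

E ≈ 1.39×10^6 V/m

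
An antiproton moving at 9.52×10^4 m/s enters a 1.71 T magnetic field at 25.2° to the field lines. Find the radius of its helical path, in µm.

r ≈ 247 µm

Only the perpendicular component v⊥ = v sin25.2° = 4.05×10^4 m/s is bent by the field.
r = m v⊥ /(qB) = (1.67×10^-27)(4.05×10^4) / [(1×1.60×10^-19)(1.71)] = 2.47×10^-4 m.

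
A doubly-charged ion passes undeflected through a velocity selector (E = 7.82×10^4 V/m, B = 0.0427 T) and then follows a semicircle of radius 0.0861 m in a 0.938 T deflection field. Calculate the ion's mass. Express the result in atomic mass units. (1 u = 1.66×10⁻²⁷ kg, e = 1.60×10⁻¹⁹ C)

m ≈ 8.50 u

v = E/B₁ = 1.83×10^6 m/s.
From r = mv/(qB₂), m = qB₂r/v = (2×1.60×10^-19)(0.938)(0.0861) / (1.83×10^6) = 1.41×10^-26 kg.
In atomic mass units: m = 1.41×10^-26 / 1.66×10^-27 = 8.50 u.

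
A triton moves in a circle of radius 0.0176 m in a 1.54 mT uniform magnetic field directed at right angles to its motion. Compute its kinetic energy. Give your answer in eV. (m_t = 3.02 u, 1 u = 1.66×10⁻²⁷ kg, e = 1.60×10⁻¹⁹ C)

v = qBr/m = (1×1.60×10^-19)(1.54×10^-3)(0.0176) / (5.01×10^-27) = 865 m/s.
K = ½mv² = 0.5·(5.01×10^-27)·(865)² = 1.88×10^-21 J = 0.0117 eV.

K ≈ 0.0117 eV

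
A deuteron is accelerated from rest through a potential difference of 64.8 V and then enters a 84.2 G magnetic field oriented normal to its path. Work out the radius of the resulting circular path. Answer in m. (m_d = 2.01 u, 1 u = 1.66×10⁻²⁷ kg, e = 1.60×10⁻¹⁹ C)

r ≈ 0.195 m

The kinetic energy gained is K = qV = (1×1.60×10^-19)(64.8) = 1.04×10^-17 J.
v = √(2K/m) = 7.88×10^4 m/s.
r = mv/(qB) = (3.34×10^-27)(7.88×10^4) / [(1×1.60×10^-19)(8.42×10^-3)] = 0.195 m.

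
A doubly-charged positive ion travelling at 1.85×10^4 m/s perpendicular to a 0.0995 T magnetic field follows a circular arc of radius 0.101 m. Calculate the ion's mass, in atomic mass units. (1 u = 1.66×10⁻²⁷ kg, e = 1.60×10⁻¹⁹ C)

m ≈ 105 u

qvB = mv²/r ⇒ m = qBr/v.
m = (2×1.60×10^-19)(0.0995)(0.101) / (1.85×10^4) = 1.74×10^-25 kg = 105 u.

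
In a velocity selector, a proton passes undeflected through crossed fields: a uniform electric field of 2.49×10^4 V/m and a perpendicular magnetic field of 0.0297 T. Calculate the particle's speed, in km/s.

v ≈ 838 km/s

For zero net force, qE = qvB, so v = E/B.
v = (2.49×10^4) / (0.0297) = 8.38×10^5 m/s.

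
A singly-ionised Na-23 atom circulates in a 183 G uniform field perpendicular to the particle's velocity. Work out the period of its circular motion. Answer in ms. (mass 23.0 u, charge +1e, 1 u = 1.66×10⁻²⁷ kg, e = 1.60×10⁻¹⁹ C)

The cyclotron period is independent of speed: T = 2πm/(qB).
T = 2π(3.82×10^-26) / [(1×1.60×10^-19)(0.0183)] = 8.19×10^-5 s.

T ≈ 0.0819 ms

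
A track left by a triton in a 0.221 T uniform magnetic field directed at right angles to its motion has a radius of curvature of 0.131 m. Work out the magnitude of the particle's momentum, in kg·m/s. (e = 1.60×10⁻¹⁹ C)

p ≈ 4.63×10^-21 kg·m/s

Since qvB = mv²/r, the momentum p = mv = qBr.
p = (1×1.60×10^-19)(0.221)(0.131) = 4.63×10^-21 kg·m/s.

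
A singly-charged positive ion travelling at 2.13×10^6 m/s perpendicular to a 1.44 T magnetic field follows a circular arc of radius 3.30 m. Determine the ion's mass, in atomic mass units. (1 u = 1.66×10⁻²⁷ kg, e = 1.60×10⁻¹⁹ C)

qvB = mv²/r ⇒ m = qBr/v.
m = (1×1.60×10^-19)(1.44)(3.30) / (2.13×10^6) = 3.57×10^-25 kg = 215 u.

m ≈ 215 u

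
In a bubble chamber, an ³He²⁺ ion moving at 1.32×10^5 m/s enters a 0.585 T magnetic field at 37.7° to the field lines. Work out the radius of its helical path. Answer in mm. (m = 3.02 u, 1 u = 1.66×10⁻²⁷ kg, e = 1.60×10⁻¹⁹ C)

Only the perpendicular component v⊥ = v sin37.7° = 8.07×10^4 m/s is bent by the field.
r = m v⊥ /(qB) = (5.01×10^-27)(8.07×10^4) / [(2×1.60×10^-19)(0.585)] = 2.16×10^-3 m.

r ≈ 2.16 mm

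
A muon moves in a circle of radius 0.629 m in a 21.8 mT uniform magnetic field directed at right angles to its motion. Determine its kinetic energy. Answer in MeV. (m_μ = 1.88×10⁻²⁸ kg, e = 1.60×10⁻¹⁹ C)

v = qBr/m = (1×1.60×10^-19)(0.0218)(0.629) / (1.88×10^-28) = 1.17×10^7 m/s.
K = ½mv² = 0.5·(1.88×10^-28)·(1.17×10^7)² = 1.28×10^-14 J = 0.0800 MeV.

K ≈ 0.0800 MeV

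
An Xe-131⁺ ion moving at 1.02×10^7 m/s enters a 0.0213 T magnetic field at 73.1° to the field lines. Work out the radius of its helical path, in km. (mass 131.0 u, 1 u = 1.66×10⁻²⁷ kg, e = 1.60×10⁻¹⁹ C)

r ≈ 0.623 km

Only the perpendicular component v⊥ = v sin73.1° = 9.76×10^6 m/s is bent by the field.
r = m v⊥ /(qB) = (2.17×10^-25)(9.76×10^6) / [(1×1.60×10^-19)(0.0213)] = 623 m.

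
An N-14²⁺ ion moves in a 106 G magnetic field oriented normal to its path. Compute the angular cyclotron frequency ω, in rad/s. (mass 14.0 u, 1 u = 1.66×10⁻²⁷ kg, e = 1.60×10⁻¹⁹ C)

ω = qB/m = (2×1.60×10^-19)(0.0106) / (2.32×10^-26) = 1.46×10^5 rad/s.

ω ≈ 1.46×10^5 rad/s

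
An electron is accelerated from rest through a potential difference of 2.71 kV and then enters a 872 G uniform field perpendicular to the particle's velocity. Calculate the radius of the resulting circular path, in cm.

The kinetic energy gained is K = qV = (1×1.60×10^-19)(2710) = 4.34×10^-16 J.
v = √(2K/m) = 3.09×10^7 m/s.
r = mv/(qB) = (9.11×10^-31)(3.09×10^7) / [(1×1.60×10^-19)(0.0872)] = 2.01×10^-3 m.

r ≈ 0.201 cm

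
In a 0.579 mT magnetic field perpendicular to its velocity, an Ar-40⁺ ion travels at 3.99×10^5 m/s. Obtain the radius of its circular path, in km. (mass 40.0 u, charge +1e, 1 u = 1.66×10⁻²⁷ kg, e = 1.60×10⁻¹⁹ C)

r ≈ 0.286 km

The magnetic force provides the centripetal force: qvB = mv²/r, so r = mv/(qB).
r = (6.64×10^-26 kg)(3.99×10^5 m/s) / [(1×1.60×10^-19 C)(5.79×10^-4 T)] = 286 m.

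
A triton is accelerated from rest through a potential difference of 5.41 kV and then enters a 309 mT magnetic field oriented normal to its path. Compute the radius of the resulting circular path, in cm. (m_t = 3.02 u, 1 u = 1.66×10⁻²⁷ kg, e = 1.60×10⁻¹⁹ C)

r ≈ 5.96 cm

The kinetic energy gained is K = qV = (1×1.60×10^-19)(5410) = 8.66×10^-16 J.
v = √(2K/m) = 5.88×10^5 m/s.
r = mv/(qB) = (5.01×10^-27)(5.88×10^5) / [(1×1.60×10^-19)(0.309)] = 0.0596 m.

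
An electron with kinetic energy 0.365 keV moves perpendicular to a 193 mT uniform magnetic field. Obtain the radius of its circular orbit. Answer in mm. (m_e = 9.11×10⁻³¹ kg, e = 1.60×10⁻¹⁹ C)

Convert the energy: K = 0.365 keV = 5.84×10^-17 J.
v = √(2K/m) = √(2·5.84×10^-17/9.11×10^-31) = 1.13×10^7 m/s.
r = mv/(qB) = (9.11×10^-31)(1.13×10^7) / [(1×1.60×10^-19)(0.193)] = 3.34×10^-4 m.

r ≈ 0.334 mm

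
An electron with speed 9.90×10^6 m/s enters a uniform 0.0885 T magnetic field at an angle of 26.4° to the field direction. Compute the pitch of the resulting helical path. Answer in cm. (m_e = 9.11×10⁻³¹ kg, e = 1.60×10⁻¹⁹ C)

pitch ≈ 0.358 cm

The velocity component along B is v∥ = v cos26.4° = 8.87×10^6 m/s.
The cyclotron period T = 2πm/(qB) = 4.04×10^-10 s is set by m, q, B alone.
Pitch = v∥·T = (8.87×10^6)(4.04×10^-10) = 3.58×10^-3 m.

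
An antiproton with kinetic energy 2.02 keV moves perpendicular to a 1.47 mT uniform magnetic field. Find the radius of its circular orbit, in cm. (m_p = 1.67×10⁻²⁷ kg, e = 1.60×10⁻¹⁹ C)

r ≈ 442 cm

Convert the energy: K = 2.02 keV = 3.23×10^-16 J.
v = √(2K/m) = √(2·3.23×10^-16/1.67×10^-27) = 6.22×10^5 m/s.
r = mv/(qB) = (1.67×10^-27)(6.22×10^5) / [(1×1.60×10^-19)(1.47×10^-3)] = 4.42 m.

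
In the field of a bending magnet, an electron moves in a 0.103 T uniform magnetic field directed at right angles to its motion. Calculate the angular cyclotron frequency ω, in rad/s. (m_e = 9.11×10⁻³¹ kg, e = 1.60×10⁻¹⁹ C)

ω ≈ 1.81×10^10 rad/s

ω = qB/m = (1×1.60×10^-19)(0.103) / (9.11×10^-31) = 1.81×10^10 rad/s.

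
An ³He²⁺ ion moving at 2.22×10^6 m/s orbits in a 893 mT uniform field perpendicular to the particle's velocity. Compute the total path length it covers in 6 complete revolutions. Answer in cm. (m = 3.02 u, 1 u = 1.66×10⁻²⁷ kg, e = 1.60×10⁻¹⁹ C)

L ≈ 147 cm

r = mv/(qB) = 0.0389 m, so one revolution covers 2πr = 0.245 m.
In 6 revolutions: L = 6·2πr = 1.47 m.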